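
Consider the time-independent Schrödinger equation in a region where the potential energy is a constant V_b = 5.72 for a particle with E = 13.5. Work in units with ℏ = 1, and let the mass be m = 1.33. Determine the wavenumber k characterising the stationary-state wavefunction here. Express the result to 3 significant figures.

With E > V_b the solution is oscillatory, ψ ∝ e^{±ikx} with k = √(2m(E − V_b))/ℏ.
k = √(2 × 1.33 × 7.78) = 4.549.

k = 4.55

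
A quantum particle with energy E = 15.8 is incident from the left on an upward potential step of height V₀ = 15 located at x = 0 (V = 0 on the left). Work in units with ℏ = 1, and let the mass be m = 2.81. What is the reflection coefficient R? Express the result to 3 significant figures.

The wavenumbers are k₁ = √(2mE)/ℏ = 9.423 on the left and k₂ = √(2m(E − V₀))/ℏ = 2.120 on the right.
Continuity of ψ and ψ′ at the step yields the reflection amplitude r = (k₁ − k₂)/(k₁ + k₂) = 0.6326; thus R = |r|² = 0.4002, T = 0.5998.

R = 0.400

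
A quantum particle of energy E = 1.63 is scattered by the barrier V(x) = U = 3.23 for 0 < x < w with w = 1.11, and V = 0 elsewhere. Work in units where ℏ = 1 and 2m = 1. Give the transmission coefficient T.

T = 0.215

E < U: inside the barrier ψ ∝ e^{±κx} with κ = √(2m(U − E))/ℏ = 1.265.
κw = 1.404, sinh(κw) = 1.913.
Matching ψ, ψ′ at both faces gives T = [1 + U² sinh²(κw) / (4E(U − E))]⁻¹ = 1/4.660 = 0.215.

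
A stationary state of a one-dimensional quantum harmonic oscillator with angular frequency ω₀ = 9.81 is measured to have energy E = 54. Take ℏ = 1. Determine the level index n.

n = 5

Invert E_n = (n + ½)ℏω₀: n = E/ℏω₀ − ½ = 5.005, so n = 5.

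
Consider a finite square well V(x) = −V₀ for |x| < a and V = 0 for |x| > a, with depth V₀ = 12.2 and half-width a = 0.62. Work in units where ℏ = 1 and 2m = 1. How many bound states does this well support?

N = 2

The dimensionless depth is z₀ = a√(2mV₀)/ℏ = 0.62 × √(12.20) = 2.166.
A new bound state (alternating even/odd) appears each time z₀ passes a multiple of π/2, so N = ⌊2z₀/π⌋ + 1 = ⌊1.379⌋ + 1 = 2.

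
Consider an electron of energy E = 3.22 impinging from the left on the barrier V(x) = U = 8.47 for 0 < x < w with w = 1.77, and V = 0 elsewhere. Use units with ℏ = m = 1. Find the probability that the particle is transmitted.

T = 0.0000393

Since E < U the interior solution is evanescent with decay constant κ = √(2m(U − E))/ℏ = 3.240.
κw = 5.735, sinh(κw) = 154.8.
Matching ψ, ψ′ at both faces gives T = [1 + U² sinh²(κw) / (4E(U − E))]⁻¹ = 1/25430 = 0.0000393.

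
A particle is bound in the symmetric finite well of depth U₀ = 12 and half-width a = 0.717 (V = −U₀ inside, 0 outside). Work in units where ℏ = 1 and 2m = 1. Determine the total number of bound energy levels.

N = 2

The dimensionless depth is z₀ = a√(2mU₀)/ℏ = 0.717 × √(12.00) = 2.484.
The even/odd transcendental equations gain one root per π/2 in z₀, giving N = 1 + ⌊2z₀/π⌋ = 1 + ⌊1.581⌋ = 2.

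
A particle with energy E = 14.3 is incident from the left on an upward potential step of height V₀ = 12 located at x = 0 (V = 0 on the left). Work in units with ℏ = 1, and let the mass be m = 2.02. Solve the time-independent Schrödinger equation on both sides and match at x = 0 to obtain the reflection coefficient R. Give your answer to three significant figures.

On each side the TISE gives plane waves with k = √(2m(E − V))/ℏ: k₁ = √(2·2.02·14.3) = 7.601, k₂ = √(2·2.02·2.3) = 3.048.
Continuity of ψ and ψ′ at the step yields the reflection amplitude r = (k₁ − k₂)/(k₁ + k₂) = 0.4275; thus R = |r|² = 0.1828, T = 0.8172.

R = 0.183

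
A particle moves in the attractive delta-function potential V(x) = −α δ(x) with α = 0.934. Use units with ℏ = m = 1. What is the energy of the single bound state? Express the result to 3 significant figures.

For x ≠ 0 the bound state is ψ ∝ e^{−κ|x|}; integrating the TISE across the delta gives the cusp condition 2κ = 2mα/ℏ², so κ = 0.9340.
Then E = −ℏ²κ²/(2m) = −mα²/(2ℏ²) = -0.4362.

E = -0.436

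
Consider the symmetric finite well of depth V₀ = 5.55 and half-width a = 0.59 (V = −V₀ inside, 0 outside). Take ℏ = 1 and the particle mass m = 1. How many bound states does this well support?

N = 2

Define the well-strength parameter z₀ = (a/ℏ)√(2mV₀) = 0.59 × √(2·1·5.55) = 1.966.
A new bound state (alternating even/odd) appears each time z₀ passes a multiple of π/2, so N = ⌊2z₀/π⌋ + 1 = ⌊1.251⌋ + 1 = 2.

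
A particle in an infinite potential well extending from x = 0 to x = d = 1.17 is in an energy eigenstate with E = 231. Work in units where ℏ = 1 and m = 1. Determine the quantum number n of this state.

For an infinite well E_n = n²π²ℏ²/(2md²), so n = (d/πℏ)√(2mE).
n = (1.17/π) × √(2 × 1 × 231) = 8.005 → n = 8.

n = 8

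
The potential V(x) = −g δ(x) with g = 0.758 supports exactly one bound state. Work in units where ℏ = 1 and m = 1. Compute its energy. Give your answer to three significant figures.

For x ≠ 0 the bound state is ψ ∝ e^{−κ|x|}; integrating the TISE across the delta gives the cusp condition 2κ = 2mg/ℏ², so κ = 0.7580.
Then E = −ℏ²κ²/(2m) = −mg²/(2ℏ²) = -0.2873.

E = -0.287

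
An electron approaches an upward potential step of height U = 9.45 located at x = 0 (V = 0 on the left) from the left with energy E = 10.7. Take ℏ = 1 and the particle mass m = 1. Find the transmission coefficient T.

T = 0.759

The wavenumbers are k₁ = √(2mE)/ℏ = 4.626 on the left and k₂ = √(2m(E − U))/ℏ = 1.581 on the right.
Continuity of ψ and ψ′ at the step yields the reflection amplitude r = (k₁ − k₂)/(k₁ + k₂) = 0.4905; thus R = |r|² = 0.2406, T = 0.7594.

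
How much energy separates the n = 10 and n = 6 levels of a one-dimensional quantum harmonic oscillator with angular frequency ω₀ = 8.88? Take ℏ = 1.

E_n = ℏω₀(n + ½), so ΔE = (10 − 6) ℏω₀ = 4 × 8.88 = 35.52.

ΔE = 35.5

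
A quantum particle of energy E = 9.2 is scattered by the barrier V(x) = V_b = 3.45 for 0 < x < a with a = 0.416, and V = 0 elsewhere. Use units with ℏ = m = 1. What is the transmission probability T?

T = 0.948

Above the barrier the interior wavenumber is k₂ = √(2m(E − V_b))/ℏ = 3.391, giving phase k₂a = 1.411.
T = [1 + V_b² sin²(k₂a) / (4E(E − V_b))]⁻¹ = 1/1.055 = 0.948.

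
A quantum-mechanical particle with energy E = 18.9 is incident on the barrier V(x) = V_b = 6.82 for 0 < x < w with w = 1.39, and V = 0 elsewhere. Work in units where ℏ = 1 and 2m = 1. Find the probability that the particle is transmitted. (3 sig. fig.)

Above the barrier the interior wavenumber is k₂ = √(2m(E − V_b))/ℏ = 3.476, giving phase k₂w = 4.831.
T = [1 + V_b² sin²(k₂w) / (4E(E − V_b))]⁻¹ = 1/1.050 = 0.952.

T = 0.952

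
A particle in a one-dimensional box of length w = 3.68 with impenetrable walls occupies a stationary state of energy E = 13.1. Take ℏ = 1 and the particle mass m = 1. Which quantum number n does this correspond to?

n = 6

For an infinite well E_n = n²π²ℏ²/(2mw²), so n = (w/πℏ)√(2mE).
n = (3.68/π) × √(2 × 1 × 13.1) = 5.996 → n = 6.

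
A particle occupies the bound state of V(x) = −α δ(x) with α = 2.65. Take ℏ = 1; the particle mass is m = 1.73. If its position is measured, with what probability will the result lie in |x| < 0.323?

P = 0.948

The normalised bound state is ψ = √κ e^{−κ|x|} with κ = mα/ℏ² = 4.585.
P(|x| < d) = ∫_{−d}^{d} κ e^{−2κ|x|} dx = 1 − e^{−2κd} = 1 − e^{−2.962} = 0.9483.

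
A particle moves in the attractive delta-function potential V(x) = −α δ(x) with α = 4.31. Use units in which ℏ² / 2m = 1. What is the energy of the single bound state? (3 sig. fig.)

The bound state is ψ(x) = √κ e^{−κ|x|}. The derivative jump ψ'(0⁺) − ψ'(0⁻) = −(2mα/ℏ²)ψ(0) fixes κ = mα/ℏ² = 2.155.
Then E = −ℏ²κ²/(2m) = −mα²/(2ℏ²) = -4.644.

E = -4.64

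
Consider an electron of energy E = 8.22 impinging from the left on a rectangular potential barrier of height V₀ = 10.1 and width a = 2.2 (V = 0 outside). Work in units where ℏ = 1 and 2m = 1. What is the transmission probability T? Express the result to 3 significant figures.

Since E < V₀ the interior solution is evanescent with decay constant κ = √(2m(V₀ − E))/ℏ = 1.371.
κa = 3.016, sinh(κa) = 10.19.
Matching ψ, ψ′ at both faces gives T = [1 + V₀² sinh²(κa) / (4E(V₀ − E))]⁻¹ = 1/172.2 = 0.00581.

T = 0.00581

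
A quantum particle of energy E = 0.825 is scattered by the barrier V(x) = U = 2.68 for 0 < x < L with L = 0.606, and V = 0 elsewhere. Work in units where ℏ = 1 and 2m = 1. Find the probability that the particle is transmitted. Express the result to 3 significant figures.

E < U: inside the barrier ψ ∝ e^{±κx} with κ = √(2m(U − E))/ℏ = 1.362.
κL = 0.8254, sinh(κL) = 0.9223.
The exact tunnelling result is T⁻¹ = 1 + U² sinh²(κL) / [4E(U − E)] = 1.998, so T = 0.500.

T = 0.500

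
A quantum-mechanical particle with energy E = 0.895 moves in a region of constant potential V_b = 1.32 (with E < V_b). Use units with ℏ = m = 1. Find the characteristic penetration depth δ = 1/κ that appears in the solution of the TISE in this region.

Since E < V_b the TISE in this region is ψ'' = κ²ψ with κ = √(2m(V_b − E))/ℏ.
κ = √(2 × 1 × 0.425) = 0.9220. The penetration depth is δ = 1/κ = 1.08.

δ = 1.08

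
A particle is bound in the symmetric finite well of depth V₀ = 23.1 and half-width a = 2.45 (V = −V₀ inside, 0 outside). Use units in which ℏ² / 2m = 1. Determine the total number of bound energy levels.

N = 8

The dimensionless depth is z₀ = a√(2mV₀)/ℏ = 2.45 × √(23.10) = 11.78.
A new bound state (alternating even/odd) appears each time z₀ passes a multiple of π/2, so N = ⌊2z₀/π⌋ + 1 = ⌊7.496⌋ + 1 = 8.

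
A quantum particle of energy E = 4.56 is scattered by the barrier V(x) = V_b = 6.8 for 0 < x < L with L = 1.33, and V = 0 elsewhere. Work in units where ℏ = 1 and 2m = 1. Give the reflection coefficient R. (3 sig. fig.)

E < V_b: inside the barrier ψ ∝ e^{±κx} with κ = √(2m(V_b − E))/ℏ = 1.497.
κL = 1.991, sinh(κL) = 3.592.
Matching ψ, ψ′ at both faces gives T = [1 + V_b² sinh²(κL) / (4E(V_b − E))]⁻¹ = 1/15.60 = 0.0641.
R = 1 − T = 0.936.

R = 0.936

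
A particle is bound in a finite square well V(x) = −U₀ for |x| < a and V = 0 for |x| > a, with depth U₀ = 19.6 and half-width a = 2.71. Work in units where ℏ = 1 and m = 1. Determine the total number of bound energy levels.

The dimensionless depth is z₀ = a√(2mU₀)/ℏ = 2.71 × √(39.20) = 16.97.
The even/odd transcendental equations gain one root per π/2 in z₀, giving N = 1 + ⌊2z₀/π⌋ = 1 + ⌊10.80⌋ = 11.

N = 11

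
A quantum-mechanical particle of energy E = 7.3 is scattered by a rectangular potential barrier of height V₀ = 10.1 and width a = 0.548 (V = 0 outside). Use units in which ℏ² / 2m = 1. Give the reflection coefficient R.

E < V₀: inside the barrier ψ ∝ e^{±κx} with κ = √(2m(V₀ − E))/ℏ = 1.673.
κa = 0.9170, sinh(κa) = 1.051.
The exact tunnelling result is T⁻¹ = 1 + V₀² sinh²(κa) / [4E(V₀ − E)] = 2.378, so T = 0.420.
R = 1 − T = 0.580.

R = 0.580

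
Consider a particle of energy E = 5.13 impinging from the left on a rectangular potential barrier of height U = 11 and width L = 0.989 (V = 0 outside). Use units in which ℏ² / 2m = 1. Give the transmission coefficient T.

Since E < U the interior solution is evanescent with decay constant κ = √(2m(U − E))/ℏ = 2.423.
κL = 2.396, sinh(κL) = 5.445.
Matching ψ, ψ′ at both faces gives T = [1 + U² sinh²(κL) / (4E(U − E))]⁻¹ = 1/30.78 = 0.0325.

T = 0.0325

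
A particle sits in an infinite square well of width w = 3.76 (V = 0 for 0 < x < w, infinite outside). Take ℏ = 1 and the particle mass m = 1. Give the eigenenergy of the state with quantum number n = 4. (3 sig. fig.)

The infinite-well eigenfunctions ψ_n = √(2/w) sin(nπx/w) vanish at both walls, giving E_n = n²π²ℏ²/(2mw²).
E_4 = 4² × π² / (2 × 1 × 3.76²) = 5.585.

E = 5.58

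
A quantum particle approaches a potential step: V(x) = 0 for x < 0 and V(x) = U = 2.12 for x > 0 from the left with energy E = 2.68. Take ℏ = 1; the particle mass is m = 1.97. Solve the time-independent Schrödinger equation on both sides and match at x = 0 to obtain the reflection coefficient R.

R = 0.139

The wavenumbers are k₁ = √(2mE)/ℏ = 3.249 on the left and k₂ = √(2m(E − U))/ℏ = 1.485 on the right.
Matching ψ and ψ′ at x = 0 gives r = (k₁ − k₂)/(k₁ + k₂), so R = r² = 0.1388 and T = 1 − R = 0.8612.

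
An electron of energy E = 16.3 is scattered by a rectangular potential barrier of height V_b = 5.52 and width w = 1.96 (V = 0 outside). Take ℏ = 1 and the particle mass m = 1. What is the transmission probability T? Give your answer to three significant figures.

T = 0.996

Above the barrier the interior wavenumber is k₂ = √(2m(E − V_b))/ℏ = 4.643, giving phase k₂w = 9.101.
T = [1 + V_b² sin²(k₂w) / (4E(E − V_b))]⁻¹ = 1/1.004 = 0.996.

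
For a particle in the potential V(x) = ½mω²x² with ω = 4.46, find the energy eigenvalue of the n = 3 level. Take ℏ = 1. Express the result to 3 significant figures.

Using E_n = (n + ½)ℏω: E_3 = 3.5 × 4.46 = 15.61.

E = 15.6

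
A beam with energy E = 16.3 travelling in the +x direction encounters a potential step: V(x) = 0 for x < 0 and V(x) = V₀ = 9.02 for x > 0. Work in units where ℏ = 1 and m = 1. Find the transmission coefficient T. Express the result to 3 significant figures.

T = 0.960

On each side the TISE gives plane waves with k = √(2m(E − V))/ℏ: k₁ = √(2·1·16.3) = 5.710, k₂ = √(2·1·7.28) = 3.816.
Continuity of ψ and ψ′ at the step yields the reflection amplitude r = (k₁ − k₂)/(k₁ + k₂) = 0.1988; thus R = |r|² = 0.03953, T = 0.9605.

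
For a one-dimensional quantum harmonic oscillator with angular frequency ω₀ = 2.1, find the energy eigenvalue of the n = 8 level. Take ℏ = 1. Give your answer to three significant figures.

E = 17.9

Using E_n = (n + ½)ℏω₀: E_8 = 8.5 × 2.1 = 17.85.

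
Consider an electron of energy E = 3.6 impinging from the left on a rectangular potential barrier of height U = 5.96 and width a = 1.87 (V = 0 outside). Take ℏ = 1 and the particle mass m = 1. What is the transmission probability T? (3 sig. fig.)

E < U: inside the barrier ψ ∝ e^{±κx} with κ = √(2m(U − E))/ℏ = 2.173.
κa = 4.063, sinh(κa) = 29.06.
The exact tunnelling result is T⁻¹ = 1 + U² sinh²(κa) / [4E(U − E)] = 883.5, so T = 0.00113.

T = 0.00113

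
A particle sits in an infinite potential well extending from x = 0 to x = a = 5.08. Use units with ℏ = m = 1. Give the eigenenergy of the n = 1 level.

The infinite-well eigenfunctions ψ_n = √(2/a) sin(nπx/a) vanish at both walls, giving E_n = n²π²ℏ²/(2ma²).
E_1 = 1² × π² / (2 × 1 × 5.08²) = 0.1912.

E = 0.191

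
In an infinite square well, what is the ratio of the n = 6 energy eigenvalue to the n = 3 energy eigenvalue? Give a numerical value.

E_n = n²π²ℏ²/(2mL²) so the ratio is n₂²/n₁² = 36/9 = 4.

4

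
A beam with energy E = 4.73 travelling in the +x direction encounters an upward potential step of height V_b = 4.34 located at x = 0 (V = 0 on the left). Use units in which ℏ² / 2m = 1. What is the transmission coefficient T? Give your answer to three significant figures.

The wavenumbers are k₁ = √(2mE)/ℏ = 2.175 on the left and k₂ = √(2m(E − V_b))/ℏ = 0.6245 on the right.
Matching ψ and ψ′ at x = 0 gives r = (k₁ − k₂)/(k₁ + k₂), so R = r² = 0.3067 and T = 1 − R = 0.6933.

T = 0.693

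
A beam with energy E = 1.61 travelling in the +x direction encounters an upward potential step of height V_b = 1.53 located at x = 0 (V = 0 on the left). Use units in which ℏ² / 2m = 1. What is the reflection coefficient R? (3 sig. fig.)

R = 0.404

On each side the TISE gives plane waves with k = √(2m(E − V))/ℏ: k₁ = √(2·½·1.61) = 1.269, k₂ = √(2·½·0.08) = 0.2828.
Matching ψ and ψ′ at x = 0 gives r = (k₁ − k₂)/(k₁ + k₂), so R = r² = 0.4038 and T = 1 − R = 0.5962.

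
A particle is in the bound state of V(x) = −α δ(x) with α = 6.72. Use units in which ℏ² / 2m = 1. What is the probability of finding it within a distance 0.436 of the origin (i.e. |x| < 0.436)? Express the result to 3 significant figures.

P = 0.947

The normalised bound state is ψ = √κ e^{−κ|x|} with κ = mα/ℏ² = 3.360.
P(|x| < d) = ∫_{−d}^{d} κ e^{−2κ|x|} dx = 1 − e^{−2κd} = 1 − e^{−2.930} = 0.9466.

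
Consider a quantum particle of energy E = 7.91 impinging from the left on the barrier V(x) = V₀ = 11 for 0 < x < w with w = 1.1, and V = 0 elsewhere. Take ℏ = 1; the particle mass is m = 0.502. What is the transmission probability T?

T = 0.0654

E < V₀: inside the barrier ψ ∝ e^{±κx} with κ = √(2m(V₀ − E))/ℏ = 1.761.
κw = 1.937, sinh(κw) = 3.399.
Matching ψ, ψ′ at both faces gives T = [1 + V₀² sinh²(κw) / (4E(V₀ − E))]⁻¹ = 1/15.30 = 0.0654.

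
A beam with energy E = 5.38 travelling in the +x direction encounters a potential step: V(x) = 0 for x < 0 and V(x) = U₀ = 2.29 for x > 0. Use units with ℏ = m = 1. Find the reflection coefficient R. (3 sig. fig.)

The wavenumbers are k₁ = √(2mE)/ℏ = 3.280 on the left and k₂ = √(2m(E − U₀))/ℏ = 2.486 on the right.
Matching ψ and ψ′ at x = 0 gives r = (k₁ − k₂)/(k₁ + k₂), so R = r² = 0.01897 and T = 1 − R = 0.9810.

R = 0.0190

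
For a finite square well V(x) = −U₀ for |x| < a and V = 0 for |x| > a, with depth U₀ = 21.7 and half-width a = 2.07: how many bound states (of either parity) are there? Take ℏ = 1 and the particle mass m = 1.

The dimensionless depth is z₀ = a√(2mU₀)/ℏ = 2.07 × √(43.40) = 13.64.
A new bound state (alternating even/odd) appears each time z₀ passes a multiple of π/2, so N = ⌊2z₀/π⌋ + 1 = ⌊8.682⌋ + 1 = 9.

N = 9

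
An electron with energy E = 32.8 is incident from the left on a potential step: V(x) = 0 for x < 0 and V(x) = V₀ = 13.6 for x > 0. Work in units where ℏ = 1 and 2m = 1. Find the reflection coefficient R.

R = 0.0177

On each side the TISE gives plane waves with k = √(2m(E − V))/ℏ: k₁ = √(2·½·32.8) = 5.727, k₂ = √(2·½·19.2) = 4.382.
Matching ψ and ψ′ at x = 0 gives r = (k₁ − k₂)/(k₁ + k₂), so R = r² = 0.01771 and T = 1 − R = 0.9823.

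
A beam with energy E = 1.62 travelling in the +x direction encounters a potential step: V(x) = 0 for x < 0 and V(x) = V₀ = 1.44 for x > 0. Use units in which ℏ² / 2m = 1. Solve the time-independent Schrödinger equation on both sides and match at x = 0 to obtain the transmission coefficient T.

On each side the TISE gives plane waves with k = √(2m(E − V))/ℏ: k₁ = √(2·½·1.62) = 1.273, k₂ = √(2·½·0.18) = 0.4243.
Continuity of ψ and ψ′ at the step yields the reflection amplitude r = (k₁ − k₂)/(k₁ + k₂) = 0.5000; thus R = |r|² = 0.2500, T = 0.7500.

T = 0.750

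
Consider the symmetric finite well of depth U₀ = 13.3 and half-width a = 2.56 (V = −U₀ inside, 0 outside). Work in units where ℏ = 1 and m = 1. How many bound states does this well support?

The dimensionless depth is z₀ = a√(2mU₀)/ℏ = 2.56 × √(26.60) = 13.20.
The even/odd transcendental equations gain one root per π/2 in z₀, giving N = 1 + ⌊2z₀/π⌋ = 1 + ⌊8.405⌋ = 9.

N = 9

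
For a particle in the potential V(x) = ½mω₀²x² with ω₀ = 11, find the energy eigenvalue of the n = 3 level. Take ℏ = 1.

The oscillator eigenvalues are E_n = ℏω₀(n + ½), so E_3 = 11 × 3.5 = 38.50.

E = 38.5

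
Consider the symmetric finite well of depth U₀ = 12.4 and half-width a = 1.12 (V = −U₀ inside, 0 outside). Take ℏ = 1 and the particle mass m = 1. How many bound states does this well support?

N = 4

Define the well-strength parameter z₀ = (a/ℏ)√(2mU₀) = 1.12 × √(2·1·12.4) = 5.578.
A new bound state (alternating even/odd) appears each time z₀ passes a multiple of π/2, so N = ⌊2z₀/π⌋ + 1 = ⌊3.551⌋ + 1 = 4.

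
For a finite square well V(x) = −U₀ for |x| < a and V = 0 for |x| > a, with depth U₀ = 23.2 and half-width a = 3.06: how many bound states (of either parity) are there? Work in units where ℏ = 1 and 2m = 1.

The dimensionless depth is z₀ = a√(2mU₀)/ℏ = 3.06 × √(23.20) = 14.74.
The even/odd transcendental equations gain one root per π/2 in z₀, giving N = 1 + ⌊2z₀/π⌋ = 1 + ⌊9.383⌋ = 10.

N = 10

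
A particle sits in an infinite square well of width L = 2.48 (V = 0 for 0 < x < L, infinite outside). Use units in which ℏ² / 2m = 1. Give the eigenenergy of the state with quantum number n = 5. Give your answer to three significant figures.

E = 40.1

Requiring ψ(0) = ψ(L) = 0 quantises k = nπ/L, hence E_n = ℏ²k²/2m = n²π²ℏ²/(2mL²).
E_5 = 5² × π² / (2 × 0.5 × 2.48²) = 40.12.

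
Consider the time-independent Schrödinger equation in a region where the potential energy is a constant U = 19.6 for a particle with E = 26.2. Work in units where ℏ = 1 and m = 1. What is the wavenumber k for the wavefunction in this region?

With E > U the solution is oscillatory, ψ ∝ e^{±ikx} with k = √(2m(E − U))/ℏ.
k = √(2 × 1 × 6.6) = 3.633.

k = 3.63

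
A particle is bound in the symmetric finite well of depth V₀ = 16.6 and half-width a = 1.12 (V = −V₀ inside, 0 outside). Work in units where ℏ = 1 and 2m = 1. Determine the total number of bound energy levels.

N = 3

The dimensionless depth is z₀ = a√(2mV₀)/ℏ = 1.12 × √(16.60) = 4.563.
A new bound state (alternating even/odd) appears each time z₀ passes a multiple of π/2, so N = ⌊2z₀/π⌋ + 1 = ⌊2.905⌋ + 1 = 3.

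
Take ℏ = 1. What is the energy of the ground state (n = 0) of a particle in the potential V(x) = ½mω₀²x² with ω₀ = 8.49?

E = 4.25

The oscillator eigenvalues are E_n = ℏω₀(n + ½), so E_0 = 8.49 × 0.5 = 4.245.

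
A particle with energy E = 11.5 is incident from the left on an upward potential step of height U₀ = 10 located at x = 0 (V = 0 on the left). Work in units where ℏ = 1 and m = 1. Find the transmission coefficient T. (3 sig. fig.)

T = 0.780

The wavenumbers are k₁ = √(2mE)/ℏ = 4.796 on the left and k₂ = √(2m(E − U₀))/ℏ = 1.732 on the right.
Matching ψ and ψ′ at x = 0 gives r = (k₁ − k₂)/(k₁ + k₂), so R = r² = 0.2203 and T = 1 − R = 0.7797.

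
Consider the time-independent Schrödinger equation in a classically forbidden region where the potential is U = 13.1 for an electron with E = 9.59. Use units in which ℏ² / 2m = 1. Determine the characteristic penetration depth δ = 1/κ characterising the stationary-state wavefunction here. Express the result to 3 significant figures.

Since E < U the TISE in this region is ψ'' = κ²ψ with κ = √(2m(U − E))/ℏ.
κ = √(2 × 0.5 × 3.51) = 1.873. The penetration depth is δ = 1/κ = 0.534.

δ = 0.534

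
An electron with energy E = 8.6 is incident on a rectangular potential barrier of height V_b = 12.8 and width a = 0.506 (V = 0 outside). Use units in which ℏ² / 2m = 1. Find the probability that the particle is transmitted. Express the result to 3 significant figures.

T = 0.367

E < V_b: inside the barrier ψ ∝ e^{±κx} with κ = √(2m(V_b − E))/ℏ = 2.049.
κa = 1.037, sinh(κa) = 1.233.
Matching ψ, ψ′ at both faces gives T = [1 + V_b² sinh²(κa) / (4E(V_b − E))]⁻¹ = 1/2.724 = 0.367.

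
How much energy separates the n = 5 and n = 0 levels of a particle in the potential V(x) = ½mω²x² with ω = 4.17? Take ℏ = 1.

ΔE = 20.9

E_n = ℏω(n + ½), so ΔE = (5 − 0) ℏω = 5 × 4.17 = 20.85.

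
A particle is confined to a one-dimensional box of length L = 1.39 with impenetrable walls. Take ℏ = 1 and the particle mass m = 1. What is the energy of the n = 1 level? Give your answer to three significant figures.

E = 2.55

Requiring ψ(0) = ψ(L) = 0 quantises k = nπ/L, hence E_n = ℏ²k²/2m = n²π²ℏ²/(2mL²).
E_1 = 1² × π² / (2 × 1 × 1.39²) = 2.554.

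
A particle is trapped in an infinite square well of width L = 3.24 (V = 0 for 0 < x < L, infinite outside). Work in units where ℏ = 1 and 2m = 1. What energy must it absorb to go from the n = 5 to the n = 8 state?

E_n = n²π²ℏ²/(2mL²), so ΔE = (8² − 5²) π²ℏ²/(2mL²).
ΔE = 39 × π² / (2 × 0.5 × 3.24²) = 36.67.

ΔE = 36.7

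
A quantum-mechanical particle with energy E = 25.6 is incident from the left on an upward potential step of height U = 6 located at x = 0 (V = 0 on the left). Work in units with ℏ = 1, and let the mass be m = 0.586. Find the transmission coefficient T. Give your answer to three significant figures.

T = 0.996

On each side the TISE gives plane waves with k = √(2m(E − V))/ℏ: k₁ = √(2·0.586·25.6) = 5.478, k₂ = √(2·0.586·19.6) = 4.793.
Continuity of ψ and ψ′ at the step yields the reflection amplitude r = (k₁ − k₂)/(k₁ + k₂) = 0.06667; thus R = |r|² = 0.004444, T = 0.9956.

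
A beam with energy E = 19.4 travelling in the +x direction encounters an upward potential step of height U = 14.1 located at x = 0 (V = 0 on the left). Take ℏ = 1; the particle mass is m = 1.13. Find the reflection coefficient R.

The wavenumbers are k₁ = √(2mE)/ℏ = 6.621 on the left and k₂ = √(2m(E − U))/ℏ = 3.461 on the right.
Matching ψ and ψ′ at x = 0 gives r = (k₁ − k₂)/(k₁ + k₂), so R = r² = 0.09826 and T = 1 − R = 0.9017.

R = 0.0983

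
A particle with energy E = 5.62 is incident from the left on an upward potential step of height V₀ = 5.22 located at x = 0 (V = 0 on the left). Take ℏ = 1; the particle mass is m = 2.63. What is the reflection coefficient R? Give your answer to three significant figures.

R = 0.335

The wavenumbers are k₁ = √(2mE)/ℏ = 5.437 on the left and k₂ = √(2m(E − V₀))/ℏ = 1.451 on the right.
Continuity of ψ and ψ′ at the step yields the reflection amplitude r = (k₁ − k₂)/(k₁ + k₂) = 0.5788; thus R = |r|² = 0.3350, T = 0.6650.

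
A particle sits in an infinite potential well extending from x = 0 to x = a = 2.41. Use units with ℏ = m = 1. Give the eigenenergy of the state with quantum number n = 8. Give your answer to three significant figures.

E = 54.4

Requiring ψ(0) = ψ(a) = 0 quantises k = nπ/a, hence E_n = ℏ²k²/2m = n²π²ℏ²/(2ma²).
E_8 = 8² × π² / (2 × 1 × 2.41²) = 54.38.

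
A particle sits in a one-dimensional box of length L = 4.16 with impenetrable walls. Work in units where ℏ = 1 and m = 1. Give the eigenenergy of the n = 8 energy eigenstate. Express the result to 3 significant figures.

Requiring ψ(0) = ψ(L) = 0 quantises k = nπ/L, hence E_n = ℏ²k²/2m = n²π²ℏ²/(2mL²).
E_8 = 8² × π² / (2 × 1 × 4.16²) = 18.25.

E = 18.3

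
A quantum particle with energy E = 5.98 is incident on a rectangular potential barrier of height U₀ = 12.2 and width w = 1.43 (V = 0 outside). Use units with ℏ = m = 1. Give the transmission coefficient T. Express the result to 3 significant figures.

T = 0.000166

E < U₀: inside the barrier ψ ∝ e^{±κx} with κ = √(2m(U₀ − E))/ℏ = 3.527.
κw = 5.044, sinh(κw) = 77.52.
Matching ψ, ψ′ at both faces gives T = [1 + U₀² sinh²(κw) / (4E(U₀ − E))]⁻¹ = 1/6012 = 0.000166.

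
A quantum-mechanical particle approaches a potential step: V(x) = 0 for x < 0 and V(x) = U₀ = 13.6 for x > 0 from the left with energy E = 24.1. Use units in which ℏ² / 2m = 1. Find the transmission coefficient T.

The wavenumbers are k₁ = √(2mE)/ℏ = 4.909 on the left and k₂ = √(2m(E − U₀))/ℏ = 3.240 on the right.
Continuity of ψ and ψ′ at the step yields the reflection amplitude r = (k₁ − k₂)/(k₁ + k₂) = 0.2048; thus R = |r|² = 0.04193, T = 0.9581.

T = 0.958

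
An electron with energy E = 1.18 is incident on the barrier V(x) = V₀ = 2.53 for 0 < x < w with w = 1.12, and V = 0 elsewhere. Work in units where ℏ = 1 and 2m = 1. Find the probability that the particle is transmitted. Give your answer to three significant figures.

E < V₀: inside the barrier ψ ∝ e^{±κx} with κ = √(2m(V₀ − E))/ℏ = 1.162.
κw = 1.301, sinh(κw) = 1.701.
The exact tunnelling result is T⁻¹ = 1 + V₀² sinh²(κw) / [4E(V₀ − E)] = 3.906, so T = 0.256.

T = 0.256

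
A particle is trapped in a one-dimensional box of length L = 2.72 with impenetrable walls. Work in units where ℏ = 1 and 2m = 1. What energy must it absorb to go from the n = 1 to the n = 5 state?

E_n = n²π²ℏ²/(2mL²), so ΔE = (5² − 1²) π²ℏ²/(2mL²).
ΔE = 24 × π² / (2 × 0.5 × 2.72²) = 32.02.

ΔE = 32.0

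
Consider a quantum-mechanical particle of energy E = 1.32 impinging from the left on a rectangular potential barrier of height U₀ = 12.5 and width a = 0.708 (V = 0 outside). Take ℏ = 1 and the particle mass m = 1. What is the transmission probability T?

T = 0.00187

E < U₀: inside the barrier ψ ∝ e^{±κx} with κ = √(2m(U₀ − E))/ℏ = 4.729.
κa = 3.348, sinh(κa) = 14.20.
Matching ψ, ψ′ at both faces gives T = [1 + U₀² sinh²(κa) / (4E(U₀ − E))]⁻¹ = 1/535.0 = 0.00187.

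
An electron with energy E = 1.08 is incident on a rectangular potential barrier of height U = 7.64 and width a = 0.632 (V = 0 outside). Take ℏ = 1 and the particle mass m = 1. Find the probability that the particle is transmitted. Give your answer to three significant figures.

E < U: inside the barrier ψ ∝ e^{±κx} with κ = √(2m(U − E))/ℏ = 3.622.
κa = 2.289, sinh(κa) = 4.883.
The exact tunnelling result is T⁻¹ = 1 + U² sinh²(κa) / [4E(U − E)] = 50.11, so T = 0.0200.

T = 0.0200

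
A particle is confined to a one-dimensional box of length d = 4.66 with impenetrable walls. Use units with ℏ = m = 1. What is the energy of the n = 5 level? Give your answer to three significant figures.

Requiring ψ(0) = ψ(d) = 0 quantises k = nπ/d, hence E_n = ℏ²k²/2m = n²π²ℏ²/(2md²).
E_5 = 5² × π² / (2 × 1 × 4.66²) = 5.681.

E = 5.68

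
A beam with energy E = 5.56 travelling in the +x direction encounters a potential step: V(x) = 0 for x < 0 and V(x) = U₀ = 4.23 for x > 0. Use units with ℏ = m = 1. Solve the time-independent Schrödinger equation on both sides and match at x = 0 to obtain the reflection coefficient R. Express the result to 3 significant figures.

R = 0.118

On each side the TISE gives plane waves with k = √(2m(E − V))/ℏ: k₁ = √(2·1·5.56) = 3.335, k₂ = √(2·1·1.33) = 1.631.
Continuity of ψ and ψ′ at the step yields the reflection amplitude r = (k₁ − k₂)/(k₁ + k₂) = 0.3431; thus R = |r|² = 0.1177, T = 0.8823.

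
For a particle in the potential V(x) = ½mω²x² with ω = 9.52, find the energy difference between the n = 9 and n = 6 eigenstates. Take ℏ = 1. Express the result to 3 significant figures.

ΔE = 28.6

E_n = ℏω(n + ½), so ΔE = (9 − 6) ℏω = 3 × 9.52 = 28.56.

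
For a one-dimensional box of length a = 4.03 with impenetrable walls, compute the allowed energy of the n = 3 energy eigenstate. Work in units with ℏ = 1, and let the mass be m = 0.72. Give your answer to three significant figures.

E = 3.80

Requiring ψ(0) = ψ(a) = 0 quantises k = nπ/a, hence E_n = ℏ²k²/2m = n²π²ℏ²/(2ma²).
E_3 = 3² × π² / (2 × 0.72 × 4.03²) = 3.798.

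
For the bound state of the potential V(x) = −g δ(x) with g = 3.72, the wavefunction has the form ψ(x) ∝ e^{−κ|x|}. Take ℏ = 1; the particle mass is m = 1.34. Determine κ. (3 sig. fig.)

κ = 4.98

Integrating the TISE across x = 0 gives the cusp condition ψ'(0⁺) − ψ'(0⁻) = −(2mg/ℏ²)ψ(0).
With ψ ∝ e^{−κ|x|} this yields −2κ = −2mg/ℏ², so κ = mg/ℏ² = 4.985.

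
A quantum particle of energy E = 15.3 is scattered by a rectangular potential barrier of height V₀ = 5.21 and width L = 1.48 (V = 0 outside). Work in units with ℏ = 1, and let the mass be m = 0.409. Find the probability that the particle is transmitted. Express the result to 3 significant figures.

E > V₀: inside the barrier k₂ = √(2m(E − V₀))/ℏ = 2.873, k₂L = 4.252.
Matching at both interfaces gives T⁻¹ = 1 + V₀² sin²(k₂L) / [4E(E − V₀)] = 1.035, hence T = 0.966.

T = 0.966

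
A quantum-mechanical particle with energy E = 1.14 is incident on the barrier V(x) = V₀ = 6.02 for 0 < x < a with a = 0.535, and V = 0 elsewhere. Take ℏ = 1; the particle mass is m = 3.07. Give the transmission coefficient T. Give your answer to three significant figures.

T = 0.00701

E < V₀: inside the barrier ψ ∝ e^{±κx} with κ = √(2m(V₀ − E))/ℏ = 5.474.
κa = 2.929, sinh(κa) = 9.323.
Matching ψ, ψ′ at both faces gives T = [1 + V₀² sinh²(κa) / (4E(V₀ − E))]⁻¹ = 1/142.6 = 0.00701.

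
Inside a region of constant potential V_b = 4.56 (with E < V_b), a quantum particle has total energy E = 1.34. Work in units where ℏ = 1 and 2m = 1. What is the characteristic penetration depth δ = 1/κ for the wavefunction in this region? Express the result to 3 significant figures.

δ = 0.557

Since E < V_b the TISE in this region is ψ'' = κ²ψ with κ = √(2m(V_b − E))/ℏ.
κ = √(2 × 0.5 × 3.22) = 1.794. The penetration depth is δ = 1/κ = 0.557.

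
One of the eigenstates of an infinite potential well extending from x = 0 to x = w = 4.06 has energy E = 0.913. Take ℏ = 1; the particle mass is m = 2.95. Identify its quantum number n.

For an infinite well E_n = n²π²ℏ²/(2mw²), so n = (w/πℏ)√(2mE).
n = (4.06/π) × √(2 × 2.95 × 0.913) = 2.999 → n = 3.

n = 3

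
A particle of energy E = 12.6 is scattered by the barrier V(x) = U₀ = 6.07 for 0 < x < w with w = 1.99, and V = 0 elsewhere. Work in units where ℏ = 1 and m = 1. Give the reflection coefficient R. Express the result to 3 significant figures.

E > U₀: inside the barrier k₂ = √(2m(E − U₀))/ℏ = 3.614, k₂w = 7.192.
Matching at both interfaces gives T⁻¹ = 1 + U₀² sin²(k₂w) / [4E(E − U₀)] = 1.070, hence T = 0.935.
R = 1 − T = 0.0651.

R = 0.0651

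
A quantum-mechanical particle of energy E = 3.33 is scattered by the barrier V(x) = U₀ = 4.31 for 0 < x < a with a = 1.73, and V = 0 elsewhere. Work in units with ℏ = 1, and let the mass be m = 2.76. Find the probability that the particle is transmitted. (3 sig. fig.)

T = 0.000899

Since E < U₀ the interior solution is evanescent with decay constant κ = √(2m(U₀ − E))/ℏ = 2.326.
κa = 4.024, sinh(κa) = 27.95.
Matching ψ, ψ′ at both faces gives T = [1 + U₀² sinh²(κa) / (4E(U₀ − E))]⁻¹ = 1/1112 = 0.000899.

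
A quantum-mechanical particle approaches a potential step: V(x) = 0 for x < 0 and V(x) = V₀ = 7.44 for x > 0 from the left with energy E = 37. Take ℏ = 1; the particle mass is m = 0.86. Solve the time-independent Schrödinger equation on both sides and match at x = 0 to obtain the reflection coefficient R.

On each side the TISE gives plane waves with k = √(2m(E − V))/ℏ: k₁ = √(2·0.86·37) = 7.977, k₂ = √(2·0.86·29.56) = 7.130.
Matching ψ and ψ′ at x = 0 gives r = (k₁ − k₂)/(k₁ + k₂), so R = r² = 0.003143 and T = 1 − R = 0.9969.

R = 0.00314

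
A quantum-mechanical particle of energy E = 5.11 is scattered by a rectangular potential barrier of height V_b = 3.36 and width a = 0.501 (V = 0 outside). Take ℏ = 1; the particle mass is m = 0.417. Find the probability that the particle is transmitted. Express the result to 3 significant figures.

T = 0.907

Above the barrier the interior wavenumber is k₂ = √(2m(E − V_b))/ℏ = 1.208, giving phase k₂a = 0.6053.
Matching at both interfaces gives T⁻¹ = 1 + V_b² sin²(k₂a) / [4E(E − V_b)] = 1.102, hence T = 0.907.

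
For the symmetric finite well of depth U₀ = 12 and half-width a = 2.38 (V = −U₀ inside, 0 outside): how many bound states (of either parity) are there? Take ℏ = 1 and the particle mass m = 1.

Define the well-strength parameter z₀ = (a/ℏ)√(2mU₀) = 2.38 × √(2·1·12) = 11.66.
A new bound state (alternating even/odd) appears each time z₀ passes a multiple of π/2, so N = ⌊2z₀/π⌋ + 1 = ⌊7.423⌋ + 1 = 8.

N = 8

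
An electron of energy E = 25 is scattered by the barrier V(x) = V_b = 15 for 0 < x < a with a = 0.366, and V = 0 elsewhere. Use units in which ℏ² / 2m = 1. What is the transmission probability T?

T = 0.841

E > V_b: inside the barrier k₂ = √(2m(E − V_b))/ℏ = 3.162, k₂a = 1.157.
T = [1 + V_b² sin²(k₂a) / (4E(E − V_b))]⁻¹ = 1/1.189 = 0.841.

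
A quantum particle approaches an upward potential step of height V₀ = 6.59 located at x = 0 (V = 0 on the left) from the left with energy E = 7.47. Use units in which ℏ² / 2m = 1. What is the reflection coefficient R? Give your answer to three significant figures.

R = 0.239

The wavenumbers are k₁ = √(2mE)/ℏ = 2.733 on the left and k₂ = √(2m(E − V₀))/ℏ = 0.9381 on the right.
Matching ψ and ψ′ at x = 0 gives r = (k₁ − k₂)/(k₁ + k₂), so R = r² = 0.2391 and T = 1 − R = 0.7609.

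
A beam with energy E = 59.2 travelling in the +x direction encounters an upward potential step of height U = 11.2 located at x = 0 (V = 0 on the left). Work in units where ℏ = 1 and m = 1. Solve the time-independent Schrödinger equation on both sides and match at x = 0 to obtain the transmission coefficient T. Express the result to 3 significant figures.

The wavenumbers are k₁ = √(2mE)/ℏ = 10.88 on the left and k₂ = √(2m(E − U))/ℏ = 9.798 on the right.
Continuity of ψ and ψ′ at the step yields the reflection amplitude r = (k₁ − k₂)/(k₁ + k₂) = 0.05238; thus R = |r|² = 0.002744, T = 0.9973.

T = 0.997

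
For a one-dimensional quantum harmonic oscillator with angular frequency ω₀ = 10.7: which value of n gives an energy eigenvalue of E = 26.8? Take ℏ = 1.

n = 2

Invert E_n = (n + ½)ℏω₀: n = E/ℏω₀ − ½ = 2.005, so n = 2.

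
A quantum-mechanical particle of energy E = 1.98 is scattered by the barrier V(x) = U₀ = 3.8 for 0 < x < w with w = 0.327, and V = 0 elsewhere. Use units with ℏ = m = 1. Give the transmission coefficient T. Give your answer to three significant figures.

T = 0.693

Since E < U₀ the interior solution is evanescent with decay constant κ = √(2m(U₀ − E))/ℏ = 1.908.
κw = 0.6239, sinh(κw) = 0.6651.
The exact tunnelling result is T⁻¹ = 1 + U₀² sinh²(κw) / [4E(U₀ − E)] = 1.443, so T = 0.693.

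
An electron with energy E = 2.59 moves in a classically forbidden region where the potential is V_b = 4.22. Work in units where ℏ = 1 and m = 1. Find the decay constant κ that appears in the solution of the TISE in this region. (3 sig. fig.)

κ = 1.81

Since E < V_b the TISE in this region is ψ'' = κ²ψ with κ = √(2m(V_b − E))/ℏ.
κ = √(2 × 1 × 1.63) = 1.806.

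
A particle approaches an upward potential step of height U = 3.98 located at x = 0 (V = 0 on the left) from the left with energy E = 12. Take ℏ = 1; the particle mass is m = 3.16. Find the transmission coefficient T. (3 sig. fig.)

The wavenumbers are k₁ = √(2mE)/ℏ = 8.709 on the left and k₂ = √(2m(E − U))/ℏ = 7.119 on the right.
Continuity of ψ and ψ′ at the step yields the reflection amplitude r = (k₁ − k₂)/(k₁ + k₂) = 0.1004; thus R = |r|² = 0.01008, T = 0.9899.

T = 0.990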